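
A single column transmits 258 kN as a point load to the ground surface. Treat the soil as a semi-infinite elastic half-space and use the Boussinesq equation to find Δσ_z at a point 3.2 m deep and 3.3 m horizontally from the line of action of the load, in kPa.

Δσ_z ≈ 1.97 kPa

Boussinesq vertical stress below a point load on an elastic half-space:
Δσ_z = 3P/(2πz²) · [1 + (r/z)²]^(−5/2)
r/z = 3.3/3.2 = 1.0312; [1+(r/z)²]^(−5/2) = 0.16349.
Δσ_z = 3×258/(2π×3.2²) × 0.16349 = 12.03 × 0.16349 = 1.967 kPa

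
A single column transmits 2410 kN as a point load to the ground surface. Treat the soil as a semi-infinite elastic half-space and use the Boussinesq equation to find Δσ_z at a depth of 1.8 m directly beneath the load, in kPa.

Δσ_z ≈ 355 kPa

Boussinesq vertical stress below a point load on an elastic half-space:
Δσ_z = 3P/(2πz²) · [1 + (r/z)²]^(−5/2)
r/z = 0/1.8 = 0; [1+(r/z)²]^(−5/2) = 1.
Δσ_z = 3×2410/(2π×1.8²) × 1 = 355.15 × 1 = 355.1 kPa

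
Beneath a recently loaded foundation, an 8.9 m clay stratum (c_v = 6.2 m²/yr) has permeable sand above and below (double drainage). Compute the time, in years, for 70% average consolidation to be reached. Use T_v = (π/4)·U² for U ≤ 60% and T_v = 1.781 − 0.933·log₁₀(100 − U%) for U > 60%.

Drainage path length: H_d = H/2 = 4.45 m (double drainage).
U > 60%: T_v = 1.781 − 0.933·log₁₀(100 − 70) = 0.40285.
t = T_v·H_d²/c_v = 0.40285×4.45²/6.2 = 1.287 years.

t ≈ 1.29 years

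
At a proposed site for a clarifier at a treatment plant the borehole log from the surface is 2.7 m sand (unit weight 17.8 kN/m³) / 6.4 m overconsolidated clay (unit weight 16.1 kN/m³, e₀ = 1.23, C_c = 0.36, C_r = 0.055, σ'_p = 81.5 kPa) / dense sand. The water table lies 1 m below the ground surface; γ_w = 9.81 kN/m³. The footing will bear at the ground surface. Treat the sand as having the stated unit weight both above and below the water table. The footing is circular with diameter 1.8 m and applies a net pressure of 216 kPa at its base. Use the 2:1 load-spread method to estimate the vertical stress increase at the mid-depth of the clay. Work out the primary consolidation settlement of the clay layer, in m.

Mid-depth of clay below the ground surface: z = 2.7 + 6.4/2 = 5.9 m.
Total vertical stress at mid-clay: σ_v = 17.8×2.7 + 16.1×3.2 = 99.58 kPa.
Pore pressure: u = 9.81×(5.9 − 1) = 48.069 kPa.
Initial effective stress: σ'_0 = σ_v − u = 99.58 − 48.069 = 51.511 kPa.
Stress increase at mid-clay by the 2:1 spreading method:
Δσ ≈ qD²/(D+z)² = 216×1.8²/(1.8+5.9)² = 11.804 kPa
Final effective stress: σ'_f = 51.511 + 11.804 = 63.315 kPa.
σ'_f = 63.315 ≤ σ'_p = 81.5 kPa, so the clay remains overconsolidated and only the recompression index applies:
S_c = C_r·H/(1+e₀)·log₁₀(σ'_f/σ'_0) = 0.055×6.4/2.23×log₁₀(63.315/51.511)
    = 0.15785 × 0.089607 = 0.01414 m

S_c ≈ 0.0141 m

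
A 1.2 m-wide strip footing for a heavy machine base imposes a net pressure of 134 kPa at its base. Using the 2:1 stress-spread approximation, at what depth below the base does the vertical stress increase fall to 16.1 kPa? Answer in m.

2:1 spreading — at depth z the loaded area has grown by z in each plan dimension:
qB/(B+z) = Δσ_z ⇒ z = qB/Δσ_z − B = 134×1.2/16.1 − 1.2 = 8.788 m

z ≈ 8.79 m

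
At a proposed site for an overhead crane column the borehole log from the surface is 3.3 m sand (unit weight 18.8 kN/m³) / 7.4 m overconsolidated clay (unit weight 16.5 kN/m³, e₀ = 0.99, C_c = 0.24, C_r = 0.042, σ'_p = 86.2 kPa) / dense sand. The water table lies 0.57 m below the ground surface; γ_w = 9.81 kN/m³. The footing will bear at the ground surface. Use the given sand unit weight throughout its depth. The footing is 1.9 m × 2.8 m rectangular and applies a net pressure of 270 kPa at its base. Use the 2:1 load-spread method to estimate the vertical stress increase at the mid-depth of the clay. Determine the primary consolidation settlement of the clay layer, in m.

Mid-depth of clay below the ground surface: z = 3.3 + 7.4/2 = 7 m.
Total vertical stress at mid-clay: σ_v = 18.8×3.3 + 16.5×3.7 = 123.09 kPa.
Pore pressure: u = 9.81×(7 − 0.57) = 63.078 kPa.
Initial effective stress: σ'_0 = σ_v − u = 123.09 − 63.078 = 60.012 kPa.
Stress increase at mid-clay by the 2:1 spreading method:
Δσ = qBL/((B+z)(L+z)) = 270×1.9×2.8/((1.9+7)(2.8+7)) = 16.469 kPa
Final effective stress: σ'_f = 60.012 + 16.469 = 76.481 kPa.
σ'_f = 76.481 ≤ σ'_p = 86.2 kPa, so the clay remains overconsolidated and only the recompression index applies:
S_c = C_r·H/(1+e₀)·log₁₀(σ'_f/σ'_0) = 0.042×7.4/1.99×log₁₀(76.481/60.012)
    = 0.15618 × 0.10532 = 0.01645 m

S_c ≈ 0.0164 m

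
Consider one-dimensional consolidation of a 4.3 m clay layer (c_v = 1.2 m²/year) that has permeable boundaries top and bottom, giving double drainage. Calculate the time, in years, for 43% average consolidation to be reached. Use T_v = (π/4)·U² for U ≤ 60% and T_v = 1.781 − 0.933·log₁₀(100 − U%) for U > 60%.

Drainage path length: H_d = H/2 = 2.15 m (double drainage).
U ≤ 60%: T_v = (π/4)·U² = (π/4)×0.43² = 0.14522.
t = T_v·H_d²/c_v = 0.14522×2.15²/1.2 = 0.5594 years.

t ≈ 0.559 years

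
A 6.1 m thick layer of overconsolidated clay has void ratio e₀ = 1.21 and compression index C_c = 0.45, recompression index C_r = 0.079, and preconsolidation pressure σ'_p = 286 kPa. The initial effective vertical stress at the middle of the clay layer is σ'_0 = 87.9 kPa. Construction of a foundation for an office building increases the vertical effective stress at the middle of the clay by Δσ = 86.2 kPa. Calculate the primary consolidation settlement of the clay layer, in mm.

Final effective stress: σ'_f = 87.9 + 86.2 = 174.1 kPa.
σ'_f = 174.1 ≤ σ'_p = 286 kPa, so the clay remains overconsolidated and only the recompression index applies:
S_c = C_r·H/(1+e₀)·log₁₀(σ'_f/σ'_0) = 0.079×6.1/2.21×log₁₀(174.1/87.9)
    = 0.21806 × 0.29681 = 0.06472 m

S_c ≈ 64.7 mm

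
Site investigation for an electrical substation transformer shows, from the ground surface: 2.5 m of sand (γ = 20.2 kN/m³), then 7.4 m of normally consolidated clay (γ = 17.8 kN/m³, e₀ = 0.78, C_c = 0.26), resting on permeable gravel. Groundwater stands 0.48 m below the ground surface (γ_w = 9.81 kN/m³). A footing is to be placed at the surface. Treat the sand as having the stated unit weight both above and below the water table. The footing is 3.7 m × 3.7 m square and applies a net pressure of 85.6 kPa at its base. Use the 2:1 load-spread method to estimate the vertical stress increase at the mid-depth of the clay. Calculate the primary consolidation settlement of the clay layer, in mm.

S_c ≈ 85 mm

Mid-depth of clay below the ground surface: z = 2.5 + 7.4/2 = 6.2 m.
Total vertical stress at mid-clay: σ_v = 20.2×2.5 + 17.8×3.7 = 116.36 kPa.
Pore pressure: u = 9.81×(6.2 − 0.48) = 56.113 kPa.
Initial effective stress: σ'_0 = σ_v − u = 116.36 − 56.113 = 60.247 kPa.
Stress increase at mid-clay by the 2:1 spreading method:
Δσ = qBL/((B+z)(L+z)) = 85.6×3.7×3.7/((3.7+6.2)(3.7+6.2)) = 11.957 kPa
Final effective stress: σ'_f = σ'_0 + Δσ = 60.247 + 11.957 = 72.204 kPa.
Normally consolidated clay, so the full stress increment lies on the virgin compression line:
S_c = C_c·H/(1+e₀)·log₁₀(σ'_f/σ'_0) = 0.26×7.4/(1+0.78)×log₁₀(72.204/60.247)
    = 1.0809 × 0.078626 = 0.08499 m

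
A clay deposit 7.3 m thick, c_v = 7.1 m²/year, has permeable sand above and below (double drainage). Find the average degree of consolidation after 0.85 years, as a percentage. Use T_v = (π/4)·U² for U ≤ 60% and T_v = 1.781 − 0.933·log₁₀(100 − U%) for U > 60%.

Drainage path length: H_d = H/2 = 3.65 m (double drainage).
T_v = c_v·t/H_d² = 7.1×0.85/3.65² = 0.45299.
T_v = 0.45299 corresponds to the U > 60% branch:
U = 1 − 10^((1.781 − T_v)/0.933)/100 = 0.7349

U ≈ 73.5 %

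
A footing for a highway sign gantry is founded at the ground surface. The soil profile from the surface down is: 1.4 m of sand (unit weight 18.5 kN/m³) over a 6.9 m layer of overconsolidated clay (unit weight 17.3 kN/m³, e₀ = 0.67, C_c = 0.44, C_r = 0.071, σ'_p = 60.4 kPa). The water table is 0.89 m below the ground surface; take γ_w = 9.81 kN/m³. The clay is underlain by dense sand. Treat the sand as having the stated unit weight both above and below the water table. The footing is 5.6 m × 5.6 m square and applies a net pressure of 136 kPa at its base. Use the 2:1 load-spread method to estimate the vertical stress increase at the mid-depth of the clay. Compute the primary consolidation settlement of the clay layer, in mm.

S_c ≈ 310 mm

Mid-depth of clay below the ground surface: z = 1.4 + 6.9/2 = 4.85 m.
Total vertical stress at mid-clay: σ_v = 18.5×1.4 + 17.3×3.45 = 85.585 kPa.
Pore pressure: u = 9.81×(4.85 − 0.89) = 38.848 kPa.
Initial effective stress: σ'_0 = σ_v − u = 85.585 − 38.848 = 46.737 kPa.
Stress increase at mid-clay by the 2:1 spreading method:
Δσ = qBL/((B+z)(L+z)) = 136×5.6×5.6/((5.6+4.85)(5.6+4.85)) = 39.056 kPa
Final effective stress: σ'_f = 46.737 + 39.056 = 85.793 kPa.
σ'_f = 85.793 > σ'_p = 60.4 kPa, so the stress path crosses the preconsolidation pressure — recompression up to σ'_p, then virgin compression beyond:
S_c = H/(1+e₀)·[C_r·log₁₀(σ'_p/σ'_0) + C_c·log₁₀(σ'_f/σ'_p)]
    = 6.9/1.67 × [0.071×log₁₀(60.4/46.737) + 0.44×log₁₀(85.793/60.4)]
    = 4.1317 × [0.0079077 + 0.067063] = 0.3098 m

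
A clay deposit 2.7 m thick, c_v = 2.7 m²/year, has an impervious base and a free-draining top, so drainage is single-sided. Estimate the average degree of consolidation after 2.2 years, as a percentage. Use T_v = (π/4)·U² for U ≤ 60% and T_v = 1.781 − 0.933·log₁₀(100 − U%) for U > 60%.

U ≈ 89.1 %

Drainage path length: H_d = H = 2.7 m (single drainage).
T_v = c_v·t/H_d² = 2.7×2.2/2.7² = 0.81481.
T_v = 0.81481 corresponds to the U > 60% branch:
U = 1 − 10^((1.781 − T_v)/0.933)/100 = 0.8915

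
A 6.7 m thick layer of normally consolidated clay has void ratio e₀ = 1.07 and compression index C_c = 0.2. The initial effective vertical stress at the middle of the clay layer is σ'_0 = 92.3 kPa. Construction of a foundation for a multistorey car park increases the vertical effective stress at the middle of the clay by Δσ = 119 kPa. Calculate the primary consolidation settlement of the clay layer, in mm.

Final effective stress: σ'_f = σ'_0 + Δσ = 92.3 + 119 = 211.3 kPa.
Normally consolidated clay, so the full stress increment lies on the virgin compression line:
S_c = C_c·H/(1+e₀)·log₁₀(σ'_f/σ'_0) = 0.2×6.7/(1+1.07)×log₁₀(211.3/92.3)
    = 0.64734 × 0.3597 = 0.2328 m

S_c ≈ 233 mm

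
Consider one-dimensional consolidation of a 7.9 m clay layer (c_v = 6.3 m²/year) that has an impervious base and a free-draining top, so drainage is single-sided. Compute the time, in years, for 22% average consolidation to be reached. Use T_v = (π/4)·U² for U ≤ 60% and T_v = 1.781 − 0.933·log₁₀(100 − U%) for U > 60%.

Drainage path length: H_d = H = 7.9 m (single drainage).
U ≤ 60%: T_v = (π/4)·U² = (π/4)×0.22² = 0.038013.
t = T_v·H_d²/c_v = 0.038013×7.9²/6.3 = 0.3766 years.

t ≈ 0.377 years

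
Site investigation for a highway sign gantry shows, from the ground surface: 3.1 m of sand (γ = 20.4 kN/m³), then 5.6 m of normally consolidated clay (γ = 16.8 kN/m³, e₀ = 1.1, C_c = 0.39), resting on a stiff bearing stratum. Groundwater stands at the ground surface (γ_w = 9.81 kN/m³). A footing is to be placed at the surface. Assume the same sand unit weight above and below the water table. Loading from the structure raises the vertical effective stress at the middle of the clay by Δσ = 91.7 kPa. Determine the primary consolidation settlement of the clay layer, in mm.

Mid-depth of clay below the ground surface: z = 3.1 + 5.6/2 = 5.9 m.
Total vertical stress at mid-clay: σ_v = 20.4×3.1 + 16.8×2.8 = 110.28 kPa.
Pore pressure: u = 9.81×(5.9 − 0) = 57.879 kPa.
Initial effective stress: σ'_0 = σ_v − u = 110.28 − 57.879 = 52.401 kPa.
Final effective stress: σ'_f = σ'_0 + Δσ = 52.401 + 91.7 = 144.1 kPa.
Normally consolidated clay, so the full stress increment lies on the virgin compression line:
S_c = C_c·H/(1+e₀)·log₁₀(σ'_f/σ'_0) = 0.39×5.6/(1+1.1)×log₁₀(144.1/52.401)
    = 1.04 × 0.43932 = 0.4569 m

S_c ≈ 457 mm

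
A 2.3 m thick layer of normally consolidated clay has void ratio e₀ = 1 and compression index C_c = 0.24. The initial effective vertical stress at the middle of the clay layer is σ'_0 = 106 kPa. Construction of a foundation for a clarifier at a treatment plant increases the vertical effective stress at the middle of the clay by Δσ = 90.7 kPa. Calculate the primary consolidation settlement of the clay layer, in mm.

Final effective stress: σ'_f = σ'_0 + Δσ = 106 + 90.7 = 196.7 kPa.
Normally consolidated clay, so the full stress increment lies on the virgin compression line:
S_c = C_c·H/(1+e₀)·log₁₀(σ'_f/σ'_0) = 0.24×2.3/(1+1)×log₁₀(196.7/106)
    = 0.276 × 0.2685 = 0.07411 m

S_c ≈ 74.1 mm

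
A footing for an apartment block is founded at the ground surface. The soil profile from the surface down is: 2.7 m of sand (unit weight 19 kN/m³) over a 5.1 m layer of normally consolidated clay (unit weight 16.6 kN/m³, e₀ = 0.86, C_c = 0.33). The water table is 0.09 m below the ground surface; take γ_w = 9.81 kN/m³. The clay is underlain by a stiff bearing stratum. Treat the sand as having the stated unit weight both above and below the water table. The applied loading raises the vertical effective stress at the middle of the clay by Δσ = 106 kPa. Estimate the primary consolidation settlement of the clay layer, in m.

S_c ≈ 0.488 m

Mid-depth of clay below the ground surface: z = 2.7 + 5.1/2 = 5.25 m.
Total vertical stress at mid-clay: σ_v = 19×2.7 + 16.6×2.55 = 93.63 kPa.
Pore pressure: u = 9.81×(5.25 − 0.09) = 50.62 kPa.
Initial effective stress: σ'_0 = σ_v − u = 93.63 − 50.62 = 43.01 kPa.
Final effective stress: σ'_f = σ'_0 + Δσ = 43.01 + 106 = 149.01 kPa.
Normally consolidated clay, so the full stress increment lies on the virgin compression line:
S_c = C_c·H/(1+e₀)·log₁₀(σ'_f/σ'_0) = 0.33×5.1/(1+0.86)×log₁₀(149.01/43.01)
    = 0.90484 × 0.53965 = 0.4883 m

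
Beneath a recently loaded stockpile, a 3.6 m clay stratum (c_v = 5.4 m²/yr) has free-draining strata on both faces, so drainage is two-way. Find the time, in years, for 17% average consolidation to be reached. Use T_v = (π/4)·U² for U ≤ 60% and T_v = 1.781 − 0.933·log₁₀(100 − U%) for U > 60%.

t ≈ 0.0136 years

Drainage path length: H_d = H/2 = 1.8 m (double drainage).
U ≤ 60%: T_v = (π/4)·U² = (π/4)×0.17² = 0.022698.
t = T_v·H_d²/c_v = 0.022698×1.8²/5.4 = 0.01362 years.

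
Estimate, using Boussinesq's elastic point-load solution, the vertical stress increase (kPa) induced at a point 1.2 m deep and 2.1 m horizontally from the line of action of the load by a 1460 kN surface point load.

Boussinesq vertical stress below a point load on an elastic half-space:
Δσ_z = 3P/(2πz²) · [1 + (r/z)²]^(−5/2)
r/z = 2.1/1.2 = 1.75; [1+(r/z)²]^(−5/2) = 0.030062.
Δσ_z = 3×1460/(2π×1.2²) × 0.030062 = 484.1 × 0.030062 = 14.55 kPa

Δσ_z ≈ 14.6 kPa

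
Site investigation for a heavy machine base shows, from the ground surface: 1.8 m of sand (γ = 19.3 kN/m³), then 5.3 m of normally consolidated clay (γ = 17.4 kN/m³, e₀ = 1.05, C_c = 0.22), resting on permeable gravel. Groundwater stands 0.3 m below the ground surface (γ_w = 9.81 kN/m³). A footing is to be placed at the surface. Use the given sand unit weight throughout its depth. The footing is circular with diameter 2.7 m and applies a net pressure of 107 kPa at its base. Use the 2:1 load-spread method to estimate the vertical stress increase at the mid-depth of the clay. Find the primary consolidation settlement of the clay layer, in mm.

S_c ≈ 79.6 mm

Mid-depth of clay below the ground surface: z = 1.8 + 5.3/2 = 4.45 m.
Total vertical stress at mid-clay: σ_v = 19.3×1.8 + 17.4×2.65 = 80.85 kPa.
Pore pressure: u = 9.81×(4.45 − 0.3) = 40.712 kPa.
Initial effective stress: σ'_0 = σ_v − u = 80.85 − 40.712 = 40.138 kPa.
Stress increase at mid-clay by the 2:1 spreading method:
Δσ ≈ qD²/(D+z)² = 107×2.7²/(2.7+4.45)² = 15.258 kPa
Final effective stress: σ'_f = σ'_0 + Δσ = 40.138 + 15.258 = 55.396 kPa.
Normally consolidated clay, so the full stress increment lies on the virgin compression line:
S_c = C_c·H/(1+e₀)·log₁₀(σ'_f/σ'_0) = 0.22×5.3/(1+1.05)×log₁₀(55.396/40.138)
    = 0.56878 × 0.13992 = 0.07958 m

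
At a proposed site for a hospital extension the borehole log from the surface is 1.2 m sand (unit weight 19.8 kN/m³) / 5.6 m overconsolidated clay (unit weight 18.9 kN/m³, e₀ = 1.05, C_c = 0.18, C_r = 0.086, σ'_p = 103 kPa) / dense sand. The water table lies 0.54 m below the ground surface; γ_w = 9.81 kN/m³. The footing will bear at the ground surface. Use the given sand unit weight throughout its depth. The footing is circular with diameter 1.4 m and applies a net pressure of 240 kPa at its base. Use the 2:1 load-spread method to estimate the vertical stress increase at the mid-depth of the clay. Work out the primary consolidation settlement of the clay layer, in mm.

S_c ≈ 32.7 mm

Mid-depth of clay below the ground surface: z = 1.2 + 5.6/2 = 4 m.
Total vertical stress at mid-clay: σ_v = 19.8×1.2 + 18.9×2.8 = 76.68 kPa.
Pore pressure: u = 9.81×(4 − 0.54) = 33.943 kPa.
Initial effective stress: σ'_0 = σ_v − u = 76.68 − 33.943 = 42.737 kPa.
Stress increase at mid-clay by the 2:1 spreading method:
Δσ ≈ qD²/(D+z)² = 240×1.4²/(1.4+4)² = 16.132 kPa
Final effective stress: σ'_f = 42.737 + 16.132 = 58.869 kPa.
σ'_f = 58.869 ≤ σ'_p = 103 kPa, so the clay remains overconsolidated and only the recompression index applies:
S_c = C_r·H/(1+e₀)·log₁₀(σ'_f/σ'_0) = 0.086×5.6/2.05×log₁₀(58.869/42.737)
    = 0.23493 × 0.13908 = 0.03267 m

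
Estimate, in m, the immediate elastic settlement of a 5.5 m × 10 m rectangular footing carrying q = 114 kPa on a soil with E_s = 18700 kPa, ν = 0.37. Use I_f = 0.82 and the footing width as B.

Immediate (elastic) settlement: S_e = q·B·(1−ν²)/E_s · I_f.
S_e = 114 × 5.5 × (1 − 0.37²) / 18700 × 0.82
    = 114 × 5.5 × 0.8631 / 18700 × 0.82
    = 0.02373 m

S_e ≈ 0.0237 m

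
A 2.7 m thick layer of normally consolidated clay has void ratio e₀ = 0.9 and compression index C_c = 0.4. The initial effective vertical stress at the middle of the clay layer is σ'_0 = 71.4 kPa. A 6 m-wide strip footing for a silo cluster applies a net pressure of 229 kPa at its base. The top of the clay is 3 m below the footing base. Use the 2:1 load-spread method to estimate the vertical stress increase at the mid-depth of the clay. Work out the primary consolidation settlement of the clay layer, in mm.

Mid-depth of clay below the footing base: z = 3 + 2.7/2 = 4.35 m.
Stress increase at mid-clay by the 2:1 spreading method:
Δσ = qB/(B+z) = 229×6/(6+4.35) = 132.75 kPa
Final effective stress: σ'_f = σ'_0 + Δσ = 71.4 + 132.75 = 204.15 kPa.
Normally consolidated clay, so the full stress increment lies on the virgin compression line:
S_c = C_c·H/(1+e₀)·log₁₀(σ'_f/σ'_0) = 0.4×2.7/(1+0.9)×log₁₀(204.15/71.4)
    = 0.56842 × 0.45625 = 0.2593 m

S_c ≈ 259 mm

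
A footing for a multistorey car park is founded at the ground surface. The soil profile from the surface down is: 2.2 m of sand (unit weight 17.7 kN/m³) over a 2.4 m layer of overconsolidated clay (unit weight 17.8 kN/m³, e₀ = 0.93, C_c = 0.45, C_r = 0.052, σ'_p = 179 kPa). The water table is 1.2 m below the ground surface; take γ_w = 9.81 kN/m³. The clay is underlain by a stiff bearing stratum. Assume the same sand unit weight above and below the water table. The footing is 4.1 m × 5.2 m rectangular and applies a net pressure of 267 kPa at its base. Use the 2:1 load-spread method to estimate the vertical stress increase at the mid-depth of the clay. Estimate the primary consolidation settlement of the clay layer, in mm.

S_c ≈ 33.4 mm

Mid-depth of clay below the ground surface: z = 2.2 + 2.4/2 = 3.4 m.
Total vertical stress at mid-clay: σ_v = 17.7×2.2 + 17.8×1.2 = 60.3 kPa.
Pore pressure: u = 9.81×(3.4 − 1.2) = 21.582 kPa.
Initial effective stress: σ'_0 = σ_v − u = 60.3 − 21.582 = 38.718 kPa.
Stress increase at mid-clay by the 2:1 spreading method:
Δσ = qBL/((B+z)(L+z)) = 267×4.1×5.2/((4.1+3.4)(5.2+3.4)) = 88.255 kPa
Final effective stress: σ'_f = 38.718 + 88.255 = 126.97 kPa.
σ'_f = 126.97 ≤ σ'_p = 179 kPa, so the clay remains overconsolidated and only the recompression index applies:
S_c = C_r·H/(1+e₀)·log₁₀(σ'_f/σ'_0) = 0.052×2.4/1.93×log₁₀(126.97/38.718)
    = 0.064662 × 0.51579 = 0.03335 m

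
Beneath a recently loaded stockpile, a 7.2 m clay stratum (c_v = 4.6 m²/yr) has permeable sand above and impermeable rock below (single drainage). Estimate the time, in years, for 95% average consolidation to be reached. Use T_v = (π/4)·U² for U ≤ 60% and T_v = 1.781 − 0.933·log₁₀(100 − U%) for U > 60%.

t ≈ 12.7 years

Drainage path length: H_d = H = 7.2 m (single drainage).
U > 60%: T_v = 1.781 − 0.933·log₁₀(100 − 95) = 1.1289.
t = T_v·H_d²/c_v = 1.1289×7.2²/4.6 = 12.72 years.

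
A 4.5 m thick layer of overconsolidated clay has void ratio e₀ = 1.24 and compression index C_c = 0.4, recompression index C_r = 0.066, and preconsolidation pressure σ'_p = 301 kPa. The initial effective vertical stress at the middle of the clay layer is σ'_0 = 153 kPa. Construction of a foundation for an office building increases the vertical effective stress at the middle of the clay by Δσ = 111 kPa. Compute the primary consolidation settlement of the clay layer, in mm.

Final effective stress: σ'_f = 153 + 111 = 264 kPa.
σ'_f = 264 ≤ σ'_p = 301 kPa, so the clay remains overconsolidated and only the recompression index applies:
S_c = C_r·H/(1+e₀)·log₁₀(σ'_f/σ'_0) = 0.066×4.5/2.24×log₁₀(264/153)
    = 0.13259 × 0.23691 = 0.03141 m

S_c ≈ 31.4 mm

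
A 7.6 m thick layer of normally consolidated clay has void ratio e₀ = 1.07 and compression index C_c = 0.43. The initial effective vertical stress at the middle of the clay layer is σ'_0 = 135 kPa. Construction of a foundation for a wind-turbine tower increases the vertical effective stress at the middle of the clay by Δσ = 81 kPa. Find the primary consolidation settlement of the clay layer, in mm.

Final effective stress: σ'_f = σ'_0 + Δσ = 135 + 81 = 216 kPa.
Normally consolidated clay, so the full stress increment lies on the virgin compression line:
S_c = C_c·H/(1+e₀)·log₁₀(σ'_f/σ'_0) = 0.43×7.6/(1+1.07)×log₁₀(216/135)
    = 1.5787 × 0.20412 = 0.3222 m

S_c ≈ 322 mm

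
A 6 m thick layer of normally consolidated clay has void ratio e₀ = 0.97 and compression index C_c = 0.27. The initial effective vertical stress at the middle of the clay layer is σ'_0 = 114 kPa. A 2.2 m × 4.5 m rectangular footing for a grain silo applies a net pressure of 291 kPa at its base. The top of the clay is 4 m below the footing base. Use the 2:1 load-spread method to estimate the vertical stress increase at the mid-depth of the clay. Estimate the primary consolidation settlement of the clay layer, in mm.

Mid-depth of clay below the footing base: z = 4 + 6/2 = 7 m.
Stress increase at mid-clay by the 2:1 spreading method:
Δσ = qBL/((B+z)(L+z)) = 291×2.2×4.5/((2.2+7)(4.5+7)) = 27.23 kPa
Final effective stress: σ'_f = σ'_0 + Δσ = 114 + 27.23 = 141.23 kPa.
Normally consolidated clay, so the full stress increment lies on the virgin compression line:
S_c = C_c·H/(1+e₀)·log₁₀(σ'_f/σ'_0) = 0.27×6/(1+0.97)×log₁₀(141.23/114)
    = 0.82234 × 0.093022 = 0.0765 m

S_c ≈ 76.5 mm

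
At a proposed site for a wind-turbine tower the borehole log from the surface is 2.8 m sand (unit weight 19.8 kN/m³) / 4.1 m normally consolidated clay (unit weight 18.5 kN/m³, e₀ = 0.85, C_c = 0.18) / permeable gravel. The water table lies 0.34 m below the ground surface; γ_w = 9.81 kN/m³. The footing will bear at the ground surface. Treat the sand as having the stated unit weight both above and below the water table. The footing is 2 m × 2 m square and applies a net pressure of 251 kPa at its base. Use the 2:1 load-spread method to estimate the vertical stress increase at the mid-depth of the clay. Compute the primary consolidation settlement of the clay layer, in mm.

S_c ≈ 62.6 mm

Mid-depth of clay below the ground surface: z = 2.8 + 4.1/2 = 4.85 m.
Total vertical stress at mid-clay: σ_v = 19.8×2.8 + 18.5×2.05 = 93.365 kPa.
Pore pressure: u = 9.81×(4.85 − 0.34) = 44.243 kPa.
Initial effective stress: σ'_0 = σ_v − u = 93.365 − 44.243 = 49.122 kPa.
Stress increase at mid-clay by the 2:1 spreading method:
Δσ = qBL/((B+z)(L+z)) = 251×2×2/((2+4.85)(2+4.85)) = 21.397 kPa
Final effective stress: σ'_f = σ'_0 + Δσ = 49.122 + 21.397 = 70.519 kPa.
Normally consolidated clay, so the full stress increment lies on the virgin compression line:
S_c = C_c·H/(1+e₀)·log₁₀(σ'_f/σ'_0) = 0.18×4.1/(1+0.85)×log₁₀(70.519/49.122)
    = 0.39892 × 0.15703 = 0.06264 m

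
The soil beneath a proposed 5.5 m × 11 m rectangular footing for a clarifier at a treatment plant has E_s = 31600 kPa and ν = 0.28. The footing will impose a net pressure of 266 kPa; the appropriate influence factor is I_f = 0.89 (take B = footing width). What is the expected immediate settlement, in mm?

Immediate (elastic) settlement: S_e = q·B·(1−ν²)/E_s · I_f.
S_e = 266 × 5.5 × (1 − 0.28²) / 31600 × 0.89
    = 266 × 5.5 × 0.9216 / 31600 × 0.89
    = 0.03797 m = 37.97 mm

S_e ≈ 38 mm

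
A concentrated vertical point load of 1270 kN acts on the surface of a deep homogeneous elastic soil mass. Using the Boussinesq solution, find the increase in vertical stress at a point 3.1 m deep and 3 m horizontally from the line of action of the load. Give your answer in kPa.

Δσ_z ≈ 12.1 kPa

Boussinesq vertical stress below a point load on an elastic half-space:
Δσ_z = 3P/(2πz²) · [1 + (r/z)²]^(−5/2)
r/z = 3/3.1 = 0.96774; [1+(r/z)²]^(−5/2) = 0.19162.
Δσ_z = 3×1270/(2π×3.1²) × 0.19162 = 63.099 × 0.19162 = 12.09 kPa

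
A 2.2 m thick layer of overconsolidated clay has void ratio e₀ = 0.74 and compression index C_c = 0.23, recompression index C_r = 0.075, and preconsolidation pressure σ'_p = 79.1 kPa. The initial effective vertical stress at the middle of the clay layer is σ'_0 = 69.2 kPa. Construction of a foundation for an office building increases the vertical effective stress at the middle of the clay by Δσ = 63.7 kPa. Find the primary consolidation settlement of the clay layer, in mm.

Final effective stress: σ'_f = 69.2 + 63.7 = 132.9 kPa.
σ'_f = 132.9 > σ'_p = 79.1 kPa, so the stress path crosses the preconsolidation pressure — recompression up to σ'_p, then virgin compression beyond:
S_c = H/(1+e₀)·[C_r·log₁₀(σ'_p/σ'_0) + C_c·log₁₀(σ'_f/σ'_p)]
    = 2.2/1.74 × [0.075×log₁₀(79.1/69.2) + 0.23×log₁₀(132.9/79.1)]
    = 1.2644 × [0.0043553 + 0.05183] = 0.07104 m

S_c ≈ 71 mm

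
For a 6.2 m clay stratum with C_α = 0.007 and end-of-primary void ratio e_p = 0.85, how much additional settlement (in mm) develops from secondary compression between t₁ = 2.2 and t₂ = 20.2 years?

Secondary compression: S_s = C_α·H/(1+e_p)·log₁₀(t₂/t₁)
S_s = 0.007×6.2/(1+0.85)×log₁₀(20.2/2.2)
    = 0.02346 × 0.9629 = 0.02259 m

S_s ≈ 22.6 mm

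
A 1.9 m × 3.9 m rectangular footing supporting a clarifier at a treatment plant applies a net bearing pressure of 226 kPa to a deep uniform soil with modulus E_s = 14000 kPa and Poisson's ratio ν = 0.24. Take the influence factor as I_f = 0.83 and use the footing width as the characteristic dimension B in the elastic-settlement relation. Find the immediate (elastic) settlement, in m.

S_e ≈ 0.024 m

Immediate (elastic) settlement: S_e = q·B·(1−ν²)/E_s · I_f.
S_e = 226 × 1.9 × (1 − 0.24²) / 14000 × 0.83
    = 226 × 1.9 × 0.9424 / 14000 × 0.83
    = 0.02399 m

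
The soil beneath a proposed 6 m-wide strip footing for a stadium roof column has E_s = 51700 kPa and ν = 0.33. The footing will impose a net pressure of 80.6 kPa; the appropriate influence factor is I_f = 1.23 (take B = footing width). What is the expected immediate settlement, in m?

Immediate (elastic) settlement: S_e = q·B·(1−ν²)/E_s · I_f.
S_e = 80.6 × 6 × (1 − 0.33²) / 51700 × 1.23
    = 80.6 × 6 × 0.8911 / 51700 × 1.23
    = 0.01025 m

S_e ≈ 0.0103 m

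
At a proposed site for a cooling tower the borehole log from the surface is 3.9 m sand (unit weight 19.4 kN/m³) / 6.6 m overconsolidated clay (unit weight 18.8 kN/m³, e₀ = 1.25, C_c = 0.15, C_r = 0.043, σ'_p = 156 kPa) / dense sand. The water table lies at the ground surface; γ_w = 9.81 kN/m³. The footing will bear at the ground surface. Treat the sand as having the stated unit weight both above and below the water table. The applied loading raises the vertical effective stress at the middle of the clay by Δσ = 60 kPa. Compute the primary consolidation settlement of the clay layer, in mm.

S_c ≈ 35 mm

Mid-depth of clay below the ground surface: z = 3.9 + 6.6/2 = 7.2 m.
Total vertical stress at mid-clay: σ_v = 19.4×3.9 + 18.8×3.3 = 137.7 kPa.
Pore pressure: u = 9.81×(7.2 − 0) = 70.632 kPa.
Initial effective stress: σ'_0 = σ_v − u = 137.7 − 70.632 = 67.068 kPa.
Final effective stress: σ'_f = 67.068 + 60 = 127.07 kPa.
σ'_f = 127.07 ≤ σ'_p = 156 kPa, so the clay remains overconsolidated and only the recompression index applies:
S_c = C_r·H/(1+e₀)·log₁₀(σ'_f/σ'_0) = 0.043×6.6/2.25×log₁₀(127.07/67.068)
    = 0.12613 × 0.27753 = 0.03501 m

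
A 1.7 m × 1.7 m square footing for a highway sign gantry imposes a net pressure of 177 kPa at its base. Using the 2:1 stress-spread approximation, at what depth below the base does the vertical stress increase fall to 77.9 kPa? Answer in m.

z ≈ 0.863 m

2:1 spreading — at depth z the loaded area has grown by z in each plan dimension:
qB²/(B+z)² = Δσ_z ⇒ z = B(√(q/Δσ_z) − 1) = 1.7×(√(177/77.9) − 1) = 0.8625 m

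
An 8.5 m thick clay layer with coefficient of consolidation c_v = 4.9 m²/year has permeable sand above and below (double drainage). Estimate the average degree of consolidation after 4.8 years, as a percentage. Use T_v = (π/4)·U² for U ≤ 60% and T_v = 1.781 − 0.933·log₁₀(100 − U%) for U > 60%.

Drainage path length: H_d = H/2 = 4.25 m (double drainage).
T_v = c_v·t/H_d² = 4.9×4.8/4.25² = 1.3021.
T_v = 1.3021 corresponds to the U > 60% branch:
U = 1 − 10^((1.781 − T_v)/0.933)/100 = 0.9674

U ≈ 96.7 %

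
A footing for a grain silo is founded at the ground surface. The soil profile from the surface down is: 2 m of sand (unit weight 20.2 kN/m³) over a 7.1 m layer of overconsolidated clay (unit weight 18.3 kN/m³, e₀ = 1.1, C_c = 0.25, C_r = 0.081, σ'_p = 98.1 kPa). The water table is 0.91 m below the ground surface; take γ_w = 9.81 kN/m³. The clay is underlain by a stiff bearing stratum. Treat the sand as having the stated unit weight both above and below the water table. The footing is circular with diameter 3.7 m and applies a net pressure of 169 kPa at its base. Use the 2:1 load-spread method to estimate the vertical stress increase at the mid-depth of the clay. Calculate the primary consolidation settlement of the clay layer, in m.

S_c ≈ 0.0443 m

Mid-depth of clay below the ground surface: z = 2 + 7.1/2 = 5.55 m.
Total vertical stress at mid-clay: σ_v = 20.2×2 + 18.3×3.55 = 105.37 kPa.
Pore pressure: u = 9.81×(5.55 − 0.91) = 45.518 kPa.
Initial effective stress: σ'_0 = σ_v − u = 105.37 − 45.518 = 59.852 kPa.
Stress increase at mid-clay by the 2:1 spreading method:
Δσ ≈ qD²/(D+z)² = 169×3.7²/(3.7+5.55)² = 27.04 kPa
Final effective stress: σ'_f = 59.852 + 27.04 = 86.892 kPa.
σ'_f = 86.892 ≤ σ'_p = 98.1 kPa, so the clay remains overconsolidated and only the recompression index applies:
S_c = C_r·H/(1+e₀)·log₁₀(σ'_f/σ'_0) = 0.081×7.1/2.1×log₁₀(86.892/59.852)
    = 0.27386 × 0.1619 = 0.04434 m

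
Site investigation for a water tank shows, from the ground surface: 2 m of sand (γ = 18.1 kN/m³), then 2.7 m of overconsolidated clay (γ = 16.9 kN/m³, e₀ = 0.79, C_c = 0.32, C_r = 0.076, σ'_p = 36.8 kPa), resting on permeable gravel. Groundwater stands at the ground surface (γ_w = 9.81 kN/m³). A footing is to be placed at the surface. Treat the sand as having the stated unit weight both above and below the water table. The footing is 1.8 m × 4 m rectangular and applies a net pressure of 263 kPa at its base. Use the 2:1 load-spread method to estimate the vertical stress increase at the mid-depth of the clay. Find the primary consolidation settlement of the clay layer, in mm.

Mid-depth of clay below the ground surface: z = 2 + 2.7/2 = 3.35 m.
Total vertical stress at mid-clay: σ_v = 18.1×2 + 16.9×1.35 = 59.015 kPa.
Pore pressure: u = 9.81×(3.35 − 0) = 32.864 kPa.
Initial effective stress: σ'_0 = σ_v − u = 59.015 − 32.864 = 26.151 kPa.
Stress increase at mid-clay by the 2:1 spreading method:
Δσ = qBL/((B+z)(L+z)) = 263×1.8×4/((1.8+3.35)(4+3.35)) = 50.026 kPa
Final effective stress: σ'_f = 26.151 + 50.026 = 76.177 kPa.
σ'_f = 76.177 > σ'_p = 36.8 kPa, so the stress path crosses the preconsolidation pressure — recompression up to σ'_p, then virgin compression beyond:
S_c = H/(1+e₀)·[C_r·log₁₀(σ'_p/σ'_0) + C_c·log₁₀(σ'_f/σ'_p)]
    = 2.7/1.79 × [0.076×log₁₀(36.8/26.151) + 0.32×log₁₀(76.177/36.8)]
    = 1.5084 × [0.011275 + 0.10111] = 0.1695 m

S_c ≈ 170 mm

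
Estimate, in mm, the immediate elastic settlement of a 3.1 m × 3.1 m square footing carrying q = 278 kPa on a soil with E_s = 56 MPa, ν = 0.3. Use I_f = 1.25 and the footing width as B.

Immediate (elastic) settlement: S_e = q·B·(1−ν²)/E_s · I_f.
E_s = 56 MPa = 56000 kPa.
S_e = 278 × 3.1 × (1 − 0.3²) / 56000 × 1.25
    = 278 × 3.1 × 0.91 / 56000 × 1.25
    = 0.01751 m = 17.51 mm

S_e ≈ 17.5 mm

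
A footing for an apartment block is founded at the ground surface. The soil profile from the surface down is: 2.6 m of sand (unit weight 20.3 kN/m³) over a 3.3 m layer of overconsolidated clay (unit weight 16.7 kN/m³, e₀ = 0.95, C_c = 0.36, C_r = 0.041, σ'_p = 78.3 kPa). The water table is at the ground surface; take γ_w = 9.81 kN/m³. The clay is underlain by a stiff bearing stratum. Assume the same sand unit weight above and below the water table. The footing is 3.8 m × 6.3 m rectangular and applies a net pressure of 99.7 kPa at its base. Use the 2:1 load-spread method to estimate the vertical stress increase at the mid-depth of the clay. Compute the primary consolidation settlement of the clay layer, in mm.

Mid-depth of clay below the ground surface: z = 2.6 + 3.3/2 = 4.25 m.
Total vertical stress at mid-clay: σ_v = 20.3×2.6 + 16.7×1.65 = 80.335 kPa.
Pore pressure: u = 9.81×(4.25 − 0) = 41.693 kPa.
Initial effective stress: σ'_0 = σ_v − u = 80.335 − 41.693 = 38.642 kPa.
Stress increase at mid-clay by the 2:1 spreading method:
Δσ = qBL/((B+z)(L+z)) = 99.7×3.8×6.3/((3.8+4.25)(6.3+4.25)) = 28.104 kPa
Final effective stress: σ'_f = 38.642 + 28.104 = 66.746 kPa.
σ'_f = 66.746 ≤ σ'_p = 78.3 kPa, so the clay remains overconsolidated and only the recompression index applies:
S_c = C_r·H/(1+e₀)·log₁₀(σ'_f/σ'_0) = 0.041×3.3/1.95×log₁₀(66.746/38.642)
    = 0.069384 × 0.23737 = 0.01647 m

S_c ≈ 16.5 mm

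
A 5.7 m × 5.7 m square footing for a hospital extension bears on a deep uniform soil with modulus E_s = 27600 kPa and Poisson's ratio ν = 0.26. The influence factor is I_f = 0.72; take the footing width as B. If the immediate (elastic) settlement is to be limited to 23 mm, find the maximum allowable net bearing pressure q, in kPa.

q ≈ 166 kPa

S_e = q·B·(1−ν²)/E_s · I_f  ⇒  q = S_e·E_s / (B·(1−ν²)·I_f).
q = 0.023 × 27600 / (5.7 × 0.9324 × 0.72) = 165.9 kPa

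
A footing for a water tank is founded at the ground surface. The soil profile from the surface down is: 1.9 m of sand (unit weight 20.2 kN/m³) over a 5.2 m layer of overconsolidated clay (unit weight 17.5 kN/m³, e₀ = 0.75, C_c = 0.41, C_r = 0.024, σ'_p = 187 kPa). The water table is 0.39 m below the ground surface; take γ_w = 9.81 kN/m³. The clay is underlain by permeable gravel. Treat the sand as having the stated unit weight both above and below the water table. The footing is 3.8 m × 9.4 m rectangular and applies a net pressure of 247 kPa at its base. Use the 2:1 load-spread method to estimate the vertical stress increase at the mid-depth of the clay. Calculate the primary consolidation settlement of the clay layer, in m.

S_c ≈ 0.0314 m

Mid-depth of clay below the ground surface: z = 1.9 + 5.2/2 = 4.5 m.
Total vertical stress at mid-clay: σ_v = 20.2×1.9 + 17.5×2.6 = 83.88 kPa.
Pore pressure: u = 9.81×(4.5 − 0.39) = 40.319 kPa.
Initial effective stress: σ'_0 = σ_v − u = 83.88 − 40.319 = 43.561 kPa.
Stress increase at mid-clay by the 2:1 spreading method:
Δσ = qBL/((B+z)(L+z)) = 247×3.8×9.4/((3.8+4.5)(9.4+4.5)) = 76.474 kPa
Final effective stress: σ'_f = 43.561 + 76.474 = 120.03 kPa.
σ'_f = 120.03 ≤ σ'_p = 187 kPa, so the clay remains overconsolidated and only the recompression index applies:
S_c = C_r·H/(1+e₀)·log₁₀(σ'_f/σ'_0) = 0.024×5.2/1.75×log₁₀(120.03/43.561)
    = 0.071314 × 0.44019 = 0.03139 m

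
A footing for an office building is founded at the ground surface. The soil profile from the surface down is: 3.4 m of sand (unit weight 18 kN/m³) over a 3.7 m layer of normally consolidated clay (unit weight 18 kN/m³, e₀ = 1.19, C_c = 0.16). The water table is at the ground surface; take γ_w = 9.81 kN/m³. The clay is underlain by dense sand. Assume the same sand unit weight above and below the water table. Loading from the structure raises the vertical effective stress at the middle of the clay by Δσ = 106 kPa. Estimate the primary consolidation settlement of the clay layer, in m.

S_c ≈ 0.146 m

Mid-depth of clay below the ground surface: z = 3.4 + 3.7/2 = 5.25 m.
Total vertical stress at mid-clay: σ_v = 18×3.4 + 18×1.85 = 94.5 kPa.
Pore pressure: u = 9.81×(5.25 − 0) = 51.503 kPa.
Initial effective stress: σ'_0 = σ_v − u = 94.5 − 51.503 = 42.997 kPa.
Final effective stress: σ'_f = σ'_0 + Δσ = 42.997 + 106 = 149 kPa.
Normally consolidated clay, so the full stress increment lies on the virgin compression line:
S_c = C_c·H/(1+e₀)·log₁₀(σ'_f/σ'_0) = 0.16×3.7/(1+1.19)×log₁₀(149/42.997)
    = 0.27032 × 0.53975 = 0.1459 m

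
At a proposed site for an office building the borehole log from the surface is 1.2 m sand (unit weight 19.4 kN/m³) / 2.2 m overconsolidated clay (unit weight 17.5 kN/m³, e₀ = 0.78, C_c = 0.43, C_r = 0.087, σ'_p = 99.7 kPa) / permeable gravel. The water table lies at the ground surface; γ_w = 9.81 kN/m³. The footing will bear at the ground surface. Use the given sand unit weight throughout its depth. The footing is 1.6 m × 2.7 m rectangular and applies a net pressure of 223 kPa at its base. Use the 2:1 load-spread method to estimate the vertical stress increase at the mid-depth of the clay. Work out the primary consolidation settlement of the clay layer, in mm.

Mid-depth of clay below the ground surface: z = 1.2 + 2.2/2 = 2.3 m.
Total vertical stress at mid-clay: σ_v = 19.4×1.2 + 17.5×1.1 = 42.53 kPa.
Pore pressure: u = 9.81×(2.3 − 0) = 22.563 kPa.
Initial effective stress: σ'_0 = σ_v − u = 42.53 − 22.563 = 19.967 kPa.
Stress increase at mid-clay by the 2:1 spreading method:
Δσ = qBL/((B+z)(L+z)) = 223×1.6×2.7/((1.6+2.3)(2.7+2.3)) = 49.403 kPa
Final effective stress: σ'_f = 19.967 + 49.403 = 69.37 kPa.
σ'_f = 69.37 ≤ σ'_p = 99.7 kPa, so the clay remains overconsolidated and only the recompression index applies:
S_c = C_r·H/(1+e₀)·log₁₀(σ'_f/σ'_0) = 0.087×2.2/1.78×log₁₀(69.37/19.967)
    = 0.10753 × 0.54086 = 0.05816 m

S_c ≈ 58.2 mm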